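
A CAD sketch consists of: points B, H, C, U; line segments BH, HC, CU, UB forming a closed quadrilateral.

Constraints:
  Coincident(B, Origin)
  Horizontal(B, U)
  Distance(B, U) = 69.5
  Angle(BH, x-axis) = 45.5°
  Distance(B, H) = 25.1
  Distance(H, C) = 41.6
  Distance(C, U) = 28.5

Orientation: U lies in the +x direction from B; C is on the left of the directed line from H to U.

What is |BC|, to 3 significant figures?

64.0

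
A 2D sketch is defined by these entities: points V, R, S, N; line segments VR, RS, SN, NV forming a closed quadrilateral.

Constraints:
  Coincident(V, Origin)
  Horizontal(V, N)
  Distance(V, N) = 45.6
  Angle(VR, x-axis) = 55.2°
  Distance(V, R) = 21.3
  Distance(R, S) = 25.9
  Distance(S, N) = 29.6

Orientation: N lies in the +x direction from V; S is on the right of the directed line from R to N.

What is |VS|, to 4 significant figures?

18.84

V is at the origin; VN is horizontal with |VN| = 45.6 and N in +x, so N = (45.6, 0). VR runs at 55.2° with |VR| = 21.3, so R = (12.16, 17.49). S is determined by |RS| = 25.9 and |SN| = 29.6 together: it lies at the intersection of circle(R, 25.9) and circle(N, 29.6). With |RN| = 37.74, the foot of the radical line on RN is 16.15 from R and the perpendicular offset is √(25.9² − 16.15²) = 20.25. Taking the right-of-RN solution: S = (17.08, -7.936).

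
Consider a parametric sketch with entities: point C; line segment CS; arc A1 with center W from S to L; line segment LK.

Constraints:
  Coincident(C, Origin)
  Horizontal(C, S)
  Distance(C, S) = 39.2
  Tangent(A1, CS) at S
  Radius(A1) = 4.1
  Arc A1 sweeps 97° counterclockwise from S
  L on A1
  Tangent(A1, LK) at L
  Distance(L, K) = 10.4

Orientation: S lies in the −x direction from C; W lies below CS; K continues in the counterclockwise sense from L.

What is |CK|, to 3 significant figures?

44.6

C is at the origin; CS is horizontal with |CS| = 39.2 and S on the −x side, so S = (-39.2, 0.00). Since A1 is tangent to CS there, WS ⟂ CS, so W = S + (0, -4.1) = (-39.2, -4.10). On A1, S sits at bearing 90° from W; a 97° counterclockwise sweep puts L at bearing 187°, so L = W + 4.1·(cos 187°, sin 187°) = (-43.3, -4.60). Tangency of A1 to LK means the radius WL is perpendicular to LK, so LK runs along (−sin 187°, cos 187°); with |LK| = 10.4, K = (-42.0, -14.9). Then |CK| = |K − C| = 44.6.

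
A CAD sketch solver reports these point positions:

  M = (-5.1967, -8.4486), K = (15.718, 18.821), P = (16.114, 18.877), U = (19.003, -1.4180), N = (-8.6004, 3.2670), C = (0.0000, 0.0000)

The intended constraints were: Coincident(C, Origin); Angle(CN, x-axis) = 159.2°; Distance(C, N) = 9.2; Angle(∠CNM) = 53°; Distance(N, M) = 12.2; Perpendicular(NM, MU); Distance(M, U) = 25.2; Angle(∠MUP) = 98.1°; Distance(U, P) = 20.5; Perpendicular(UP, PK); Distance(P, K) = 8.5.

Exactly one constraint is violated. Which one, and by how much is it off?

Distance(P, K) = 8.5 — off by 8.10.

C = (0.00, 0.00) ✓; CN at 159.2° ✓; |CN| = 9.200 ✓; ∠CNM = 53.00° ✓; |NM| = 12.20 ✓; ∠(NM, MU) = 90.00° ✓; |MU| = 25.20 ✓; ∠MUP = 98.10° ✓; |UP| = 20.50 ✓; ∠(UP, PK) = 89.95° ✓; |PK| = 0.3999 ✗.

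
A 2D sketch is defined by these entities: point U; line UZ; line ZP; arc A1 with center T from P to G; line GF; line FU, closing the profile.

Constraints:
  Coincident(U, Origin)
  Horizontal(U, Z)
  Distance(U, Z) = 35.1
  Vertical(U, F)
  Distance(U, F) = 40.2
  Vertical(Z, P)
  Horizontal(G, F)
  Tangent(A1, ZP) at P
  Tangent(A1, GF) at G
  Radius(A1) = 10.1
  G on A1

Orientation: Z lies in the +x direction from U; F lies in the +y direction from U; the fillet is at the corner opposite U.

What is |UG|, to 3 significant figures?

47.3

U is at the origin; U and Z share the same y with |UZ| = 35.1 and Z on the +x side, so Z = (35.1, 0.00). UF is vertical with |UF| = 40.2 and F on the +y side, so F = (0.00, 40.2). The virtual corner opposite U is at (35.1, 40.2). A1 meets ZP tangentially, so TP is at right angles to ZP and the tangent condition forces TG to be normal to GF, with radius 10.1, so the center T sits 10.1 in from both sides at T = (25.0, 30.1). That places the tangent points at P = (35.1, 30.1) on ZP and G = (25.0, 40.2) on GF. Then |UG| = |G − U| = 47.3.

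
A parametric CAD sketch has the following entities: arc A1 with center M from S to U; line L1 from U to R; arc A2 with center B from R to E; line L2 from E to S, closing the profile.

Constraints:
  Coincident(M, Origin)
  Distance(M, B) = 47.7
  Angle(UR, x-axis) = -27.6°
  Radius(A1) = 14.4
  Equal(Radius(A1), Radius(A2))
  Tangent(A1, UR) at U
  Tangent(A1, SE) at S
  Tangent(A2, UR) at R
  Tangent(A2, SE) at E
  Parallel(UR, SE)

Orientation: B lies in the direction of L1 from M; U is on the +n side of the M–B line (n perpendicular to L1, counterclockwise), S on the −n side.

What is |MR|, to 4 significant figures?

49.83

Tangency of A1 to both parallel lines with radius 14.4 puts U and S at M ± 14.4·n: U = (6.671, 12.76), S = (-6.671, -12.76). Equal radii place R and E the same way about B: R = B + 14.4·n = (48.94, -9.338), E = B − 14.4·n = (35.60, -34.86). Then |MR| = |R − M| = 49.83.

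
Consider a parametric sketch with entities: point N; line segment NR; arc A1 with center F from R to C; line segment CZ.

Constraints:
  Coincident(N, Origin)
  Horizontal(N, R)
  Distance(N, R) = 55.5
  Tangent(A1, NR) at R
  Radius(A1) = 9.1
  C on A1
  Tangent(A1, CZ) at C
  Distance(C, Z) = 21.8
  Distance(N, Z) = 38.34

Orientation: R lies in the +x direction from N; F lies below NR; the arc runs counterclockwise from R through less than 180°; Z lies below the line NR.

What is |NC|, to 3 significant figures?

49.1

N is at the origin; NR is horizontal with |NR| = 55.5 and R on the +x side, so R = (55.5, 0.00). Tangency of A1 to NR means the radius FR is perpendicular to NR, so F = R + (0, -9.1) = (55.5, -9.10). Since FC ⟂ CZ (tangency), |FZ| = √(9.1² + 21.8²) = 23.6 regardless of where C sits on A1. So Z lies on both circle(N, 38.34) and circle(F, 23.6); the below-NR intersection is Z = (33.7, -18.2). C is the foot of the tangent from Z: C = (49.0, -2.71).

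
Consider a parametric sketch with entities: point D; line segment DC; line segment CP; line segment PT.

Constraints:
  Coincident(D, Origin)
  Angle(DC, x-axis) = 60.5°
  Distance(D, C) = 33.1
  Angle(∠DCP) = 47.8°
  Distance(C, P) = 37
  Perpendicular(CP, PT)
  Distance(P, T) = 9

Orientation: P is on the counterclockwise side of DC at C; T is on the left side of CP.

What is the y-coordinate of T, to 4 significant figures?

11.89

∠DCP = 47.8°, so CP runs at 60.5° + (180° − 47.8°) = 192.7° from the x-axis; with |CP| = 37.0, P = C + 37.0·(cos 192.7°, sin 192.7°) = (-19.80, 20.67). CP is perpendicular to PT; with |PT| = 9.0 on the left of CP, T = P + 9.0·(0.2198, -0.9755) = (-17.82, 11.89). So T.y = 11.89.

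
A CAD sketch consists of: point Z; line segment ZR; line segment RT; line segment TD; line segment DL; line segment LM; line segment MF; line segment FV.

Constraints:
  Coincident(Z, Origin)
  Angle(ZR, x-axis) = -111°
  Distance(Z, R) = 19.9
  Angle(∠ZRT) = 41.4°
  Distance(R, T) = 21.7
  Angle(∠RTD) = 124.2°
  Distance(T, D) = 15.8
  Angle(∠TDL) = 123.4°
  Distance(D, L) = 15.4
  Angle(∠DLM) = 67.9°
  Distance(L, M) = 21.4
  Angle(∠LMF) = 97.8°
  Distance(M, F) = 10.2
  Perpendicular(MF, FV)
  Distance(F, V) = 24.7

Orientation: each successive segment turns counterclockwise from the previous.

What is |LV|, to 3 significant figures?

13.6

Z is at the origin; ZR runs at -111.0° with length 19.9, so R = (-7.13, -18.6). ∠ZRT = 41.4° gives RT at 27.6° from the x-axis; with |RT| = 21.7, T = (12.1, -8.52). ∠RTD = 124.2° gives TD at 83.4° from the x-axis; with |TD| = 15.8, D = (13.9, 7.17). ∠TDL = 123.4° gives DL at 140° from the x-axis; with |DL| = 15.4, L = (2.12, 17.1). ∠DLM = 67.9° gives LM at -108° from the x-axis; with |LM| = 21.4, M = (-4.46, -3.29). ∠LMF = 97.8° gives MF at -25.7° from the x-axis; with |MF| = 10.2, F = (4.73, -7.72). The perpendicularity gives FV at right angles to MF, so FV runs at 64.3°; with |FV| = 24.7, V = (15.4, 14.5). Then |LV| = |V − L| = 13.6.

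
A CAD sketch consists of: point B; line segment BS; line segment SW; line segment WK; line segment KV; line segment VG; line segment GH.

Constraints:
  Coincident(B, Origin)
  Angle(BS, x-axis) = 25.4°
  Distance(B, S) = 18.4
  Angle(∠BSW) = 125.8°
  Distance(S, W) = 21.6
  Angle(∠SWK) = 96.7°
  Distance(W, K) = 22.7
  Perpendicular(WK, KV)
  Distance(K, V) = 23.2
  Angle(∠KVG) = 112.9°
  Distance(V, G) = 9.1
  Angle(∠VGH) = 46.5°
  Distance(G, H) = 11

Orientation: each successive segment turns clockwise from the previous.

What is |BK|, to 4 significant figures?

35.83

B is at the origin; BS runs at 25.4° with length 18.4, so S = (16.62, 7.892). ∠BSW = 125.8° gives SW at -28.80° from the x-axis; with |SW| = 21.6, W = (35.55, -2.513). ∠SWK = 96.7° gives WK at -112.1° from the x-axis; with |WK| = 22.7, K = (27.01, -23.55). Then |BK| = |K − B| = 35.83.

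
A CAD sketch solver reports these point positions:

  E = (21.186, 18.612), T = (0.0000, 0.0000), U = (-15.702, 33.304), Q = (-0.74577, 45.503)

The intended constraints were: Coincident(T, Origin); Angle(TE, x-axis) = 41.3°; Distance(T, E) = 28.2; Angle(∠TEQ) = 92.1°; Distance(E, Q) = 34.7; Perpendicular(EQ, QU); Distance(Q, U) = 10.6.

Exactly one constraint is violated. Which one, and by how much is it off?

Distance(Q, U) = 10.6 — off by 8.70.

T = (0.00, 0.00) ✓; TE at 41.30° ✓; |TE| = 28.20 ✓; ∠TEQ = 92.10° ✓; |EQ| = 34.70 ✓; ∠(EQ, QU) = 90.00° ✓; |QU| = 19.30 ✗.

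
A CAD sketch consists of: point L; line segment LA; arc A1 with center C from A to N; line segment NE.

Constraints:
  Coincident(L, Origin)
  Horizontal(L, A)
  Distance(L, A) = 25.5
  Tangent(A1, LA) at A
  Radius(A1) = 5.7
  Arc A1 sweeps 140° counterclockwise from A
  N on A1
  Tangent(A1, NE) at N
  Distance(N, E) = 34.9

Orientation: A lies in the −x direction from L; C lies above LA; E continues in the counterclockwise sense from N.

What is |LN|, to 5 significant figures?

24.045

The tangent condition forces CA to be normal to LA, so C = A + (0, 5.7) = (-25.500, 5.7000). On A1, A sits at bearing -90° from C; a 140° counterclockwise sweep puts N at bearing 50°, so N = C + 5.7·(cos 50°, sin 50°) = (-21.836, 10.066). Then |LN| = |N − L| = 24.045.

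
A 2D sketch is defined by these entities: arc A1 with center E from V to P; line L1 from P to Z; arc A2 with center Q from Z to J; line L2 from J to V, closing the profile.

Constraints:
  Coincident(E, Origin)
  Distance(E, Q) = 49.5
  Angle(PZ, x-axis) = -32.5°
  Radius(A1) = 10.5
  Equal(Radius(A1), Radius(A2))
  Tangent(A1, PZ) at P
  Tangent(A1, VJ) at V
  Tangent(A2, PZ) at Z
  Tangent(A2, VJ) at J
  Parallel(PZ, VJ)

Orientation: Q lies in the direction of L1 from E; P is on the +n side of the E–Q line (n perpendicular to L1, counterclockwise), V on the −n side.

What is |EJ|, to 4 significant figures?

50.60

The slot axis is L1's direction at -32.5°, so u = (cos -32.5°, sin -32.5°) = (0.8434, -0.5373) and n = (−sin -32.5°, cos -32.5°) = (0.5373, 0.8434). E is at the origin and Q lies 49.5 along u from E, so Q = 49.5·u = (41.75, -26.60). Tangency of A1 to both parallel lines with radius 10.5 puts P and V at E ± 10.5·n: P = (5.642, 8.856), V = (-5.642, -8.856). Equal radii place Z and J the same way about Q: Z = Q + 10.5·n = (47.39, -17.74), J = Q − 10.5·n = (36.11, -35.45). Then |EJ| = |J − E| = 50.60.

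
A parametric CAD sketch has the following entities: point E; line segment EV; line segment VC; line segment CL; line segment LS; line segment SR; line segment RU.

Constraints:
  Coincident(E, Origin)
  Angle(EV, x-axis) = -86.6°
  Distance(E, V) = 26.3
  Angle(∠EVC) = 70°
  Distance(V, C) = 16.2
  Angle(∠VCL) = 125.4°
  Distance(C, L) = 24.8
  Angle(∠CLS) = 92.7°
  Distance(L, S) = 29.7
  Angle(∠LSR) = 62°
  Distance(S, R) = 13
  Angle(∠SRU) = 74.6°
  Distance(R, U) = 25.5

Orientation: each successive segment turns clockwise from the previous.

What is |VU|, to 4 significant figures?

41.33

E is at the origin; EV runs at -86.6° with length 26.3, so V = (1.560, -26.25). ∠EVC = 70.0° gives VC at 163.4° from the x-axis; with |VC| = 16.2, C = (-13.97, -21.63). ∠VCL = 125.4° gives CL at 108.8° from the x-axis; with |CL| = 24.8, L = (-21.96, 1.851). ∠CLS = 92.7° gives LS at 21.50° from the x-axis; with |LS| = 29.7, S = (5.676, 12.74). ∠LSR = 62.0° gives SR at -96.50° from the x-axis; with |SR| = 13.0, R = (4.205, -0.1800). ∠SRU = 74.6° gives RU at 158.1° from the x-axis; with |RU| = 25.5, U = (-19.46, 9.331). Then |VU| = |U − V| = 41.33.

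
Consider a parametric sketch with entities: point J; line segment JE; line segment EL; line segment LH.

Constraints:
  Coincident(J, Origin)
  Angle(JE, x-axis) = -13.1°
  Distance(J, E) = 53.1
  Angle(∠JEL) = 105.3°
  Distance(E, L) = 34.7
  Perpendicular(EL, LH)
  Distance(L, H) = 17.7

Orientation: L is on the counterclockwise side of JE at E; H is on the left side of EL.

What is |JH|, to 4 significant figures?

59.13

J is at the origin; JE runs at -13.1° with length 53.1, so E = 53.1·(cos -13.1°, sin -13.1°) = (51.72, -12.04). ∠JEL = 105.3°, so EL runs at -13.1° + (180° − 105.3°) = 61.60° from the x-axis; with |EL| = 34.7, L = E + 34.7·(cos 61.60°, sin 61.60°) = (68.22, 18.49). EL is perpendicular to LH; with |LH| = 17.7 on the left of EL, H = L + 17.7·(-0.8796, 0.4756) = (52.65, 26.91). Then |JH| = |H − J| = 59.13.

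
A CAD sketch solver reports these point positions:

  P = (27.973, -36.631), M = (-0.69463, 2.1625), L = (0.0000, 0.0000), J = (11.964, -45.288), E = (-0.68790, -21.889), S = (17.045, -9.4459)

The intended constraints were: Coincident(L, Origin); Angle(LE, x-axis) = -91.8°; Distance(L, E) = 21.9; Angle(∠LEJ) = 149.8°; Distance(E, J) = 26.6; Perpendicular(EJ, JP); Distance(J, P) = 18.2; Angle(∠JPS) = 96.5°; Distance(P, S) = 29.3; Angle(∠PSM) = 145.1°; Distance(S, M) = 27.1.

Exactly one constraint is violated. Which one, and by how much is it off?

Distance(S, M) = 27.1 — off by 5.90.

L = (0.00, 0.00) ✓; LE at -91.80° ✓; |LE| = 21.90 ✓; ∠LEJ = 149.8° ✓; |EJ| = 26.60 ✓; ∠(EJ, JP) = 90.00° ✓; |JP| = 18.20 ✓; ∠JPS = 96.50° ✓; |PS| = 29.30 ✓; ∠PSM = 145.1° ✓; |SM| = 21.20 ✗.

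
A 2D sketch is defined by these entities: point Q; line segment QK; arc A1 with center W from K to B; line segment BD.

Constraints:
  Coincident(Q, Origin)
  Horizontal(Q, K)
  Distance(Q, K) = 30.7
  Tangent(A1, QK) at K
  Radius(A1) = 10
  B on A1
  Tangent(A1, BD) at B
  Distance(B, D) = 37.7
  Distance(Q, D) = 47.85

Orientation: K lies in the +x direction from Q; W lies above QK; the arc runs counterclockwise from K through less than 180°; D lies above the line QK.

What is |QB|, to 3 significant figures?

41.8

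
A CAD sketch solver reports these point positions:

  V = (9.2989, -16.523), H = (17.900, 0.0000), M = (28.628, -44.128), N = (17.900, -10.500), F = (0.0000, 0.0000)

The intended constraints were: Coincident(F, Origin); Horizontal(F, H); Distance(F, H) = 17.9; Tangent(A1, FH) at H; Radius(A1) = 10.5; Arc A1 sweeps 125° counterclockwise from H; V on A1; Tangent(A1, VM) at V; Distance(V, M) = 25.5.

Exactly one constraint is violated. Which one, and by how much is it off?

Distance(V, M) = 25.5 — off by 8.20.

F = (0.00, 0.00) ✓; F.y = 0.00, H.y = 0.00 ✓; |FH| = 17.90 ✓; ∠(NH, HF) = 90.00° ✓; |NH| = 10.50 ✓; bearing(N→V) − bearing(N→H) = 125.0° ✓; |NV| = 10.50 ✓; ∠(NV, VM) = 90.00° ✓; |VM| = 33.70 ✗.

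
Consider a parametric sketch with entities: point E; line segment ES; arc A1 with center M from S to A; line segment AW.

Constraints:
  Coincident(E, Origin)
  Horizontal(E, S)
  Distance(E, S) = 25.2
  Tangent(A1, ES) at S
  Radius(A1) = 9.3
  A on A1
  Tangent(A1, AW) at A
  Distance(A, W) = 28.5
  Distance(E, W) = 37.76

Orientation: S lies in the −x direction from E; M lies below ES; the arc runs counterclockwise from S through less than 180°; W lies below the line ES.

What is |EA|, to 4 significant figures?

35.51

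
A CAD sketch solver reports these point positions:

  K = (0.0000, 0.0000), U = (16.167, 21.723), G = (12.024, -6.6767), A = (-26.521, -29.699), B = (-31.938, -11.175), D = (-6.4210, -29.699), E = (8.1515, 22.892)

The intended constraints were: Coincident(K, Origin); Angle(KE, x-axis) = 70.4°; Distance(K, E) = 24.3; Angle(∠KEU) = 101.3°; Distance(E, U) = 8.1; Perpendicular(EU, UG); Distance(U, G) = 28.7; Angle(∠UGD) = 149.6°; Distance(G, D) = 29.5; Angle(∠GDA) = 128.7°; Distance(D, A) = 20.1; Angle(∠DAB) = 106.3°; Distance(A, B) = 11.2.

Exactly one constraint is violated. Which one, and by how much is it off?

Distance(A, B) = 11.2 — off by 8.10.

K = (0.00, 0.00) ✓; KE at 70.40° ✓; |KE| = 24.30 ✓; ∠KEU = 101.3° ✓; |EU| = 8.100 ✓; ∠(EU, UG) = 90.00° ✓; |UG| = 28.70 ✓; ∠UGD = 149.6° ✓; |GD| = 29.50 ✓; ∠GDA = 128.7° ✓; |DA| = 20.10 ✓; ∠DAB = 106.3° ✓; |AB| = 19.30 ✗.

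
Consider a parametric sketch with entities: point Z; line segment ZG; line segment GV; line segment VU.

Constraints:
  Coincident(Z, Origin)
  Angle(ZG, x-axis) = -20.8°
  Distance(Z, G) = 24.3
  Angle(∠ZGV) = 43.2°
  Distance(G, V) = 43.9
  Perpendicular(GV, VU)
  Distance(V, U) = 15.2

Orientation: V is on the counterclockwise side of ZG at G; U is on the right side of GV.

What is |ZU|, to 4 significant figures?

41.22

Z is at the origin; ZG runs at -20.8° with length 24.3, so G = 24.3·(cos -20.8°, sin -20.8°) = (22.72, -8.629). ∠ZGV = 43.2°, so GV runs at -20.8° + (180° − 43.2°) = 116.0° from the x-axis; with |GV| = 43.9, V = G + 43.9·(cos 116.0°, sin 116.0°) = (3.472, 30.83). GV ⟂ VU; with |VU| = 15.2 on the right of GV, U = V + 15.2·(0.8988, 0.4384) = (17.13, 37.49). Then |ZU| = |U − Z| = 41.22.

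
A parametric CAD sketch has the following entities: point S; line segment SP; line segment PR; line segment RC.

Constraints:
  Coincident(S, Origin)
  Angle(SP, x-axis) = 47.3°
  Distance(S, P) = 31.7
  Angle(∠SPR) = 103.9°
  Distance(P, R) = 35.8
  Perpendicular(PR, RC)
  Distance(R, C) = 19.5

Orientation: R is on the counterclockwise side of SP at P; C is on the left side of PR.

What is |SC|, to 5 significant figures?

44.855

S is at the origin; SP runs at 47.3° with length 31.7, so P = 31.7·(cos 47.3°, sin 47.3°) = (21.498, 23.297). ∠SPR = 103.9°, so PR runs at 47.3° + (180° − 103.9°) = 123.40° from the x-axis; with |PR| = 35.8, R = P + 35.8·(cos 123.40°, sin 123.40°) = (1.7905, 53.184). PR is perpendicular to RC; with |RC| = 19.5 on the left of PR, C = R + 19.5·(-0.83485, -0.55048) = (-14.489, 42.450). Then |SC| = |C − S| = 44.855.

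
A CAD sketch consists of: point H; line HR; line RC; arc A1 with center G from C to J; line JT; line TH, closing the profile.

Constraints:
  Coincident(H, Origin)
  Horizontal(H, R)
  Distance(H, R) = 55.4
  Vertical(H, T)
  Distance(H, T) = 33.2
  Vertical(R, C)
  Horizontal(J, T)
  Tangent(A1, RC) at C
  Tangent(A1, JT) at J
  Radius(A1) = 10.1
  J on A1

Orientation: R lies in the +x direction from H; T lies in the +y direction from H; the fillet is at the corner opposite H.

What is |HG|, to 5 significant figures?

50.850

H is at the origin; HR is horizontal with |HR| = 55.4 and R on the +x side, so R = (55.400, 0.0000). HT is vertical with |HT| = 33.2 and T on the +y side, so T = (0.0000, 33.200). The virtual corner opposite H is at (55.400, 33.200). Since A1 is tangent to RC there, GC ⟂ RC and the tangent condition forces GJ to be normal to JT, with radius 10.1, so the center G sits 10.1 in from both sides at G = (45.300, 23.100). Then |HG| = |G − H| = 50.850.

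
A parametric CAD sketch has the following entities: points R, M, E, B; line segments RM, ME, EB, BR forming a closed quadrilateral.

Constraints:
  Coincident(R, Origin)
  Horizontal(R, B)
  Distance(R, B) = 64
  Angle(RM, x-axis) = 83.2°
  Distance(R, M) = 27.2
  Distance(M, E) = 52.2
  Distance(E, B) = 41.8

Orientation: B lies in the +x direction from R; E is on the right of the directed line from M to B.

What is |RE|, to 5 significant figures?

33.285

R is at the origin; R and B share the same y with |RB| = 64.0 and B in +x, so B = (64.0, 0). RM runs at 83.2° with |RM| = 27.2, so M = (3.2206, 27.009). E is determined by |ME| = 52.2 and |EB| = 41.8 together: it lies at the intersection of circle(M, 52.2) and circle(B, 41.8). With |MB| = 66.510, the foot of the radical line on MB is 40.604 from M and the perpendicular offset is √(52.2² − 40.604²) = 32.804. Taking the right-of-MB solution: E = (27.005, -19.458).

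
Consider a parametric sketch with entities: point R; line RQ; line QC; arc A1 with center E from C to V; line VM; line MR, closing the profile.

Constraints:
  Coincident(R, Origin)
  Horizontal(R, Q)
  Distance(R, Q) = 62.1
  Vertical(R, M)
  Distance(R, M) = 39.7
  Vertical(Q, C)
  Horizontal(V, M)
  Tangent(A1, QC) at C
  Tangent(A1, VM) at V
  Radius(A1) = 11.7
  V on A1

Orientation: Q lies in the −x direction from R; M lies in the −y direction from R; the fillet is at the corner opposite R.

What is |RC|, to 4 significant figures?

68.12

R is at the origin; R and Q share the same y with |RQ| = 62.1 and Q on the −x side, so Q = (-62.10, 0.000). R and M share the same x with |RM| = 39.7 and M on the −y side, so M = (0.000, -39.70). The virtual corner opposite R is at (-62.10, -39.70). A1 meets QC tangentially, so EC is at right angles to QC and since A1 is tangent to VM there, EV ⟂ VM, with radius 11.7, so the center E sits 11.7 in from both sides at E = (-50.40, -28.00). That places the tangent points at C = (-62.10, -28.00) on QC and V = (-50.40, -39.70) on VM. Then |RC| = |C − R| = 68.12.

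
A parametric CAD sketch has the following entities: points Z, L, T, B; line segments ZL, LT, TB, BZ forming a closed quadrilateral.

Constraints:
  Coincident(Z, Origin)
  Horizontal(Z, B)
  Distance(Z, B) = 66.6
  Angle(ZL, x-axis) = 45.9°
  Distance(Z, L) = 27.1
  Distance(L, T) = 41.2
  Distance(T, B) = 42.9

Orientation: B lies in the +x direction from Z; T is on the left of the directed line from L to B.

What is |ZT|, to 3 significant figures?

67.8

Z is at the origin; ZB is horizontal with |ZB| = 66.6 and B in +x, so B = (66.6, 0). ZL runs at 45.9° with |ZL| = 27.1, so L = (18.9, 19.5). T is determined by |LT| = 41.2 and |TB| = 42.9 together: it lies at the intersection of circle(L, 41.2) and circle(B, 42.9). With |LB| = 51.6, the foot of the radical line on LB is 24.4 from L and the perpendicular offset is √(41.2² − 24.4²) = 33.2. Taking the left-of-LB solution: T = (54.0, 41.0).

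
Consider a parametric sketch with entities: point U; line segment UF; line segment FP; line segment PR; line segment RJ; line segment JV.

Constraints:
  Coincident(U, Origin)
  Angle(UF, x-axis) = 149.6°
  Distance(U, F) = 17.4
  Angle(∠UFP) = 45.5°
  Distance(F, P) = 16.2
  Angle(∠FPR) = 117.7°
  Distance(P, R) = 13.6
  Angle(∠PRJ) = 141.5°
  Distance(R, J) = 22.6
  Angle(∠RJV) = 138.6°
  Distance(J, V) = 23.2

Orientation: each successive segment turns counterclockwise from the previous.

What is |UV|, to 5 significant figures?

38.071

∠PRJ = 141.5° gives RJ at 24.900° from the x-axis; with |RJ| = 22.6, J = (22.657, -0.58946). ∠RJV = 138.6° gives JV at 66.300° from the x-axis; with |JV| = 23.2, V = (31.982, 20.654). Then |UV| = |V − U| = 38.071.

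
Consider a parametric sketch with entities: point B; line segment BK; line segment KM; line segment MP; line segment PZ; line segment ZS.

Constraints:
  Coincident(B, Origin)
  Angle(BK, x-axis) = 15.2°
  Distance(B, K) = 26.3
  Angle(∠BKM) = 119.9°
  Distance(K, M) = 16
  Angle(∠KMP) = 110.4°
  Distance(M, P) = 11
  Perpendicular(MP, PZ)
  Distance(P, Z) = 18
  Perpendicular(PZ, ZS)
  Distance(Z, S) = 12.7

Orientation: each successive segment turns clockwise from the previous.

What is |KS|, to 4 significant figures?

4.904

The perpendicularity gives PZ at right angles to MP, so PZ runs at 155.5°; with |PZ| = 18.0, Z = (15.77, -6.943). PZ ⟂ ZS, so ZS runs at 65.50°; with |ZS| = 12.7, S = (21.04, 4.613). Then |KS| = |S − K| = 4.904.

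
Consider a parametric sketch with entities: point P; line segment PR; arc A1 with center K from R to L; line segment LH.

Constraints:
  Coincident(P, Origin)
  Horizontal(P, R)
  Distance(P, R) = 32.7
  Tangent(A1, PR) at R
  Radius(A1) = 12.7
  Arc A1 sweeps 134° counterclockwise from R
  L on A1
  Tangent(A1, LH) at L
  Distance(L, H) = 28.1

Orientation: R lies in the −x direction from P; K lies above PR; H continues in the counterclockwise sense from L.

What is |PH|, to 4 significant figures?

59.98

On A1, R sits at bearing -90° from K; a 134° counterclockwise sweep puts L at bearing 44°, so L = K + 12.7·(cos 44°, sin 44°) = (-23.56, 21.52). The tangent condition forces KL to be normal to LH, so LH runs along (−sin 44°, cos 44°); with |LH| = 28.1, H = (-43.08, 41.74). Then |PH| = |H − P| = 59.98.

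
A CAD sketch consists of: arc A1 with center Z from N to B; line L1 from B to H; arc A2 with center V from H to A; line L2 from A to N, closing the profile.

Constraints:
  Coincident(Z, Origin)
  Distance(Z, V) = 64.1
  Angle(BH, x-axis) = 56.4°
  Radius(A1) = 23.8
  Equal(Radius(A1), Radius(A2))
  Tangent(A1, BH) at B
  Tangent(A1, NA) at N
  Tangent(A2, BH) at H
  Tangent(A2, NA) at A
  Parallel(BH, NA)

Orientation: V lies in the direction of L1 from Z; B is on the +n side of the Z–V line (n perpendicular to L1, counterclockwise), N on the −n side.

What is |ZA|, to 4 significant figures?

68.38

Tangency of A1 to both parallel lines with radius 23.8 puts B and N at Z ± 23.8·n: B = (-19.82, 13.17), N = (19.82, -13.17). Equal radii place H and A the same way about V: H = V + 23.8·n = (15.65, 66.56), A = V − 23.8·n = (55.30, 40.22). Then |ZA| = |A − Z| = 68.38.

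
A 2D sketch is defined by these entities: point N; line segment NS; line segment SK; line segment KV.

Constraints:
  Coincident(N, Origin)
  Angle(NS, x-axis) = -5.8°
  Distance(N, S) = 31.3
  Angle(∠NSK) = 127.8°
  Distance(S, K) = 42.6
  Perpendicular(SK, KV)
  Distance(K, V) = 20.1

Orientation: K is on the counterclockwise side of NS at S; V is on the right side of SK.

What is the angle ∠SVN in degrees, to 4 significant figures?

10.71°

∠NSK = 127.8°, so SK runs at -5.8° + (180° − 127.8°) = 46.40° from the x-axis; with |SK| = 42.6, K = S + 42.6·(cos 46.40°, sin 46.40°) = (60.52, 27.69). SK ⟂ KV; with |KV| = 20.1 on the right of SK, V = K + 20.1·(0.7242, -0.6896) = (75.07, 13.83). Then cos ∠SVN = VS·VN / (|VS||VN|), giving 10.71°.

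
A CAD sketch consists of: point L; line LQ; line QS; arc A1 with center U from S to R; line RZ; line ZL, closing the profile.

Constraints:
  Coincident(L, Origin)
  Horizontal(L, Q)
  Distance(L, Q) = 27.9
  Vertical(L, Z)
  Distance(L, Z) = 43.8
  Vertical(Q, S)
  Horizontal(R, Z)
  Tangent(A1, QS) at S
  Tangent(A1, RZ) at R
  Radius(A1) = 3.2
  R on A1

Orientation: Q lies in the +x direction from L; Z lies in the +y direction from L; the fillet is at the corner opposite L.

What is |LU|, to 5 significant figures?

47.523

L is at the origin; LQ is horizontal with |LQ| = 27.9 and Q on the +x side, so Q = (27.900, 0.0000). L and Z share the same x with |LZ| = 43.8 and Z on the +y side, so Z = (0.0000, 43.800). The virtual corner opposite L is at (27.900, 43.800). Tangency of A1 to QS means the radius US is perpendicular to QS and since A1 is tangent to RZ there, UR ⟂ RZ, with radius 3.2, so the center U sits 3.2 in from both sides at U = (24.700, 40.600). Then |LU| = |U − L| = 47.523.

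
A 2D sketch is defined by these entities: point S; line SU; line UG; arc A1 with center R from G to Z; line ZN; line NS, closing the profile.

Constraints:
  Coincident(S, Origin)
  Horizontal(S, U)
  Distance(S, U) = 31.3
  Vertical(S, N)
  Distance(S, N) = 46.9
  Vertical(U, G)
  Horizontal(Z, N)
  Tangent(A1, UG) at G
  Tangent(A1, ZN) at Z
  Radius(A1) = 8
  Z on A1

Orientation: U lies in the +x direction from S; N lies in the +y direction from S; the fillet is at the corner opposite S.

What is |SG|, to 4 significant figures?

49.93

S is at the origin; S and U share the same y with |SU| = 31.3 and U on the +x side, so U = (31.30, 0.000). S and N share the same x with |SN| = 46.9 and N on the +y side, so N = (0.000, 46.90). The virtual corner opposite S is at (31.30, 46.90). The tangent condition forces RG to be normal to UG and since A1 is tangent to ZN there, RZ ⟂ ZN, with radius 8.0, so the center R sits 8.0 in from both sides at R = (23.30, 38.90). That places the tangent points at G = (31.30, 38.90) on UG and Z = (23.30, 46.90) on ZN. Then |SG| = |G − S| = 49.93.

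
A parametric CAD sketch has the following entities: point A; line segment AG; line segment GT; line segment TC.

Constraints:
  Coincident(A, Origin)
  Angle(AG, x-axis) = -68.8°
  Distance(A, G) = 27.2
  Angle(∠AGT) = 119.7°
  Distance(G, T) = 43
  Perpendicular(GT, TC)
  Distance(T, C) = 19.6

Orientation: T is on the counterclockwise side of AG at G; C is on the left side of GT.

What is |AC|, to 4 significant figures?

56.62

A is at the origin; AG runs at -68.8° with length 27.2, so G = 27.2·(cos -68.8°, sin -68.8°) = (9.836, -25.36). ∠AGT = 119.7°, so GT runs at -68.8° + (180° − 119.7°) = -8.500° from the x-axis; with |GT| = 43.0, T = G + 43.0·(cos -8.500°, sin -8.500°) = (52.36, -31.72). GT is perpendicular to TC; with |TC| = 19.6 on the left of GT, C = T + 19.6·(0.1478, 0.9890) = (55.26, -12.33). Then |AC| = |C − A| = 56.62.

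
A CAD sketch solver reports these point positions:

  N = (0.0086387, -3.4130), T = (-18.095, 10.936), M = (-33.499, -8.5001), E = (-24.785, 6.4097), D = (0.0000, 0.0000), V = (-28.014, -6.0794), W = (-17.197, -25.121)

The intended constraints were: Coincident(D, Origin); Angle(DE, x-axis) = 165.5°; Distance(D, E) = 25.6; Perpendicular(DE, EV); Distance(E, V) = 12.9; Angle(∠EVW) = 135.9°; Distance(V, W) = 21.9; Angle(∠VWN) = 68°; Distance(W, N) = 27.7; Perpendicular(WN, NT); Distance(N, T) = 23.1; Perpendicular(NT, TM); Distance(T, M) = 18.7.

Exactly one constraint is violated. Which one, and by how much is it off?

Distance(T, M) = 18.7 — off by 6.10.

D = (0.00, 0.00) ✓; DE at 165.5° ✓; |DE| = 25.60 ✓; ∠(DE, EV) = 90.00° ✓; |EV| = 12.90 ✓; ∠EVW = 135.9° ✓; |VW| = 21.90 ✓; ∠VWN = 68.00° ✓; |WN| = 27.70 ✓; ∠(WN, NT) = 90.00° ✓; |NT| = 23.10 ✓; ∠(NT, TM) = 90.00° ✓; |TM| = 24.80 ✗.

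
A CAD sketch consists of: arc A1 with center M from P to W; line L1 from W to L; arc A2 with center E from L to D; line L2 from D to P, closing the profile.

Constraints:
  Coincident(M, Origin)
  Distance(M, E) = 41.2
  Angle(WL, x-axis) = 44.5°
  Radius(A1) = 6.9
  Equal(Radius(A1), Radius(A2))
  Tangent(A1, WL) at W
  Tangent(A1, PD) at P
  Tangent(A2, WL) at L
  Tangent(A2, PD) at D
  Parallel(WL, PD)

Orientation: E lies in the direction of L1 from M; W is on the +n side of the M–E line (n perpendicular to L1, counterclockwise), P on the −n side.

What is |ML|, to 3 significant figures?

41.8

The slot axis is L1's direction at 44.5°, so u = (cos 44.5°, sin 44.5°) = (0.713, 0.701) and n = (−sin 44.5°, cos 44.5°) = (-0.701, 0.713). M is at the origin and E lies 41.2 along u from M, so E = 41.2·u = (29.4, 28.9). Tangency of A1 to both parallel lines with radius 6.9 puts W and P at M ± 6.9·n: W = (-4.84, 4.92), P = (4.84, -4.92). Equal radii place L and D the same way about E: L = E + 6.9·n = (24.5, 33.8), D = E − 6.9·n = (34.2, 24.0). Then |ML| = |L − M| = 41.8.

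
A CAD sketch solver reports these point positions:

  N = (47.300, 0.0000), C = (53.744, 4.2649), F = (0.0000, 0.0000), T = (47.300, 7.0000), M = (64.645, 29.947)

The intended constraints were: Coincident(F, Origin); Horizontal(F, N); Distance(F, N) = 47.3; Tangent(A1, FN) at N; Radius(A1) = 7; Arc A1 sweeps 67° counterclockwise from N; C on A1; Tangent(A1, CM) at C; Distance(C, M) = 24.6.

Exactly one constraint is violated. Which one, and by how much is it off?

Distance(C, M) = 24.6 — off by 3.30.

F = (0.00, 0.00) ✓; F.y = 0.00, N.y = 0.00 ✓; |FN| = 47.30 ✓; ∠(TN, NF) = 90.00° ✓; |TN| = 7.000 ✓; bearing(T→C) − bearing(T→N) = 67.00° ✓; |TC| = 7.000 ✓; ∠(TC, CM) = 90.00° ✓; |CM| = 27.90 ✗.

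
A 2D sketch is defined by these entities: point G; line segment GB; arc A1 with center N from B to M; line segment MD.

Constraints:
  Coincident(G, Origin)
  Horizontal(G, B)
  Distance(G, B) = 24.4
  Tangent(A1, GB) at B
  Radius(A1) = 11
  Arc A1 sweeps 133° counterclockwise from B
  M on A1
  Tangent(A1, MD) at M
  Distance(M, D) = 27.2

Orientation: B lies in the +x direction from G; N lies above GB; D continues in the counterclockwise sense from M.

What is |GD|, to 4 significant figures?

40.83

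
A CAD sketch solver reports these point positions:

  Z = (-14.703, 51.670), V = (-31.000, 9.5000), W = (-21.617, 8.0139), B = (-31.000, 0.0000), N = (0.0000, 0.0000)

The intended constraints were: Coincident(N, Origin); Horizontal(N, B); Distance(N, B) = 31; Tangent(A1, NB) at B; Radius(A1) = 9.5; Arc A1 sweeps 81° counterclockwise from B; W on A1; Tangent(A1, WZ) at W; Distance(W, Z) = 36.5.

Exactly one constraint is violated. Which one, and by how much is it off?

Distance(W, Z) = 36.5 — off by 7.70.

N = (0.00, 0.00) ✓; N.y = 0.00, B.y = 0.00 ✓; |NB| = 31.00 ✓; ∠(VB, BN) = 90.00° ✓; |VB| = 9.500 ✓; bearing(V→W) − bearing(V→B) = 81.00° ✓; |VW| = 9.500 ✓; ∠(VW, WZ) = 90.00° ✓; |WZ| = 44.20 ✗.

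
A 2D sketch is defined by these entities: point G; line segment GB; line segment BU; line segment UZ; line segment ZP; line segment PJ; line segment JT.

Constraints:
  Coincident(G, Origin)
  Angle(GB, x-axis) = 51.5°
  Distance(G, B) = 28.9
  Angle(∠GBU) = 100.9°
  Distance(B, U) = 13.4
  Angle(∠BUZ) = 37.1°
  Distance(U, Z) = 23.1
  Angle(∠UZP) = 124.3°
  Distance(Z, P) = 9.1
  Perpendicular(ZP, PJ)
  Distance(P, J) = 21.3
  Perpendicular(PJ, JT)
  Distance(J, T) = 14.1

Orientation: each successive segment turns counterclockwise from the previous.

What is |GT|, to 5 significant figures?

35.140

G is at the origin; GB runs at 51.5° with length 28.9, so B = (17.991, 22.617). ∠GBU = 100.9° gives BU at 130.60° from the x-axis; with |BU| = 13.4, U = (9.2703, 32.792). ∠BUZ = 37.1° gives UZ at -86.500° from the x-axis; with |UZ| = 23.1, Z = (10.681, 9.7347). ∠UZP = 124.3° gives ZP at -30.800° from the x-axis; with |ZP| = 9.1, P = (18.497, 5.0751). The perpendicularity gives PJ at right angles to ZP, so PJ runs at 59.200°; with |PJ| = 21.3, J = (29.404, 23.371). PJ ⟂ JT, so JT runs at 149.20°; with |JT| = 14.1, T = (17.292, 30.591). Then |GT| = |T − G| = 35.140.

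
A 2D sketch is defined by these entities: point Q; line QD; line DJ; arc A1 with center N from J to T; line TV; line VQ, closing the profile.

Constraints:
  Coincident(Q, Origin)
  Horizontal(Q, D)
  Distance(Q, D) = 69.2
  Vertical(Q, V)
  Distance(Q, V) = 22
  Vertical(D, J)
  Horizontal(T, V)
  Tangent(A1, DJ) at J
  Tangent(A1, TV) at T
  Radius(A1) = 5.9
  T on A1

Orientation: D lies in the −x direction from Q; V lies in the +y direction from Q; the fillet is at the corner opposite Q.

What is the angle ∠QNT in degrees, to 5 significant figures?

104.27°

Q is at the origin; QD is horizontal with |QD| = 69.2 and D on the −x side, so D = (-69.200, 0.0000). QV is vertical with |QV| = 22.0 and V on the +y side, so V = (0.0000, 22.000). The virtual corner opposite Q is at (-69.200, 22.000). The tangent condition forces NJ to be normal to DJ and the tangent condition forces NT to be normal to TV, with radius 5.9, so the center N sits 5.9 in from both sides at N = (-63.300, 16.100). That places the tangent points at J = (-69.200, 16.100) on DJ and T = (-63.300, 22.000) on TV. Then cos ∠QNT = NQ·NT / (|NQ||NT|), giving 104.27°.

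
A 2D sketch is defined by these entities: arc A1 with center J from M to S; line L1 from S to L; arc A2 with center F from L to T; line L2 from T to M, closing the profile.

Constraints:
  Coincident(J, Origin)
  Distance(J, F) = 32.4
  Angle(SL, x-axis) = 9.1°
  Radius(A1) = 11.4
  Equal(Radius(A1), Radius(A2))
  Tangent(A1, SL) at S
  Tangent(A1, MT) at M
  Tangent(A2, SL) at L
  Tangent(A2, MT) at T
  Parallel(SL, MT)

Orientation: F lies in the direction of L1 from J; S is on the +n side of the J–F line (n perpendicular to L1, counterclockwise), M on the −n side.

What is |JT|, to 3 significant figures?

34.3

Tangency of A1 to both parallel lines with radius 11.4 puts S and M at J ± 11.4·n: S = (-1.80, 11.3), M = (1.80, -11.3). Equal radii place L and T the same way about F: L = F + 11.4·n = (30.2, 16.4), T = F − 11.4·n = (33.8, -6.13). Then |JT| = |T − J| = 34.3.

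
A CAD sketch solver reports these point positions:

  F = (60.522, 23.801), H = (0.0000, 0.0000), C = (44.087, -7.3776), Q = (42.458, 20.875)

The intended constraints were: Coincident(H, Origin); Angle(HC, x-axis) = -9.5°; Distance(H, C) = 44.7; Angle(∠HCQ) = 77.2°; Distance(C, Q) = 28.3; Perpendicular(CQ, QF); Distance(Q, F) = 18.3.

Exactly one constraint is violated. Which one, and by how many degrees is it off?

Perpendicular(CQ, QF) — off by 5.90°.

H = (0.00, 0.00) ✓; HC at -9.500° ✓; |HC| = 44.70 ✓; ∠HCQ = 77.20° ✓; |CQ| = 28.30 ✓; ∠(CQ, QF) = 84.10° ✗; |QF| = 18.30 ✓.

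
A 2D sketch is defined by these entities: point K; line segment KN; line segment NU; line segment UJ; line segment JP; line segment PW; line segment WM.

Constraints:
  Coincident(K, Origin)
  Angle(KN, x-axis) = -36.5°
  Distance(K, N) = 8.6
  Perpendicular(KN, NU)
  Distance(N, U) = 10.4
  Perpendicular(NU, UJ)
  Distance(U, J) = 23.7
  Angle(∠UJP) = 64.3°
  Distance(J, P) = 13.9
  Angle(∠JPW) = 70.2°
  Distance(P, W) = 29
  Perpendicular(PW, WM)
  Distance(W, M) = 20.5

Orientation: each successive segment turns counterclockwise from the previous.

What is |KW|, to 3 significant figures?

21.7

K is at the origin; KN runs at -36.5° with length 8.6, so N = (6.91, -5.12). KN is perpendicular to NU, so NU runs at 53.5°; with |NU| = 10.4, U = (13.1, 3.24). The perpendicularity gives UJ at right angles to NU, so UJ runs at 144°; with |UJ| = 23.7, J = (-5.95, 17.3). ∠UJP = 64.3° gives JP at -101° from the x-axis; with |JP| = 13.9, P = (-8.56, 3.69). ∠JPW = 70.2° gives PW at 9.00° from the x-axis; with |PW| = 29.0, W = (20.1, 8.22). Then |KW| = |W − K| = 21.7.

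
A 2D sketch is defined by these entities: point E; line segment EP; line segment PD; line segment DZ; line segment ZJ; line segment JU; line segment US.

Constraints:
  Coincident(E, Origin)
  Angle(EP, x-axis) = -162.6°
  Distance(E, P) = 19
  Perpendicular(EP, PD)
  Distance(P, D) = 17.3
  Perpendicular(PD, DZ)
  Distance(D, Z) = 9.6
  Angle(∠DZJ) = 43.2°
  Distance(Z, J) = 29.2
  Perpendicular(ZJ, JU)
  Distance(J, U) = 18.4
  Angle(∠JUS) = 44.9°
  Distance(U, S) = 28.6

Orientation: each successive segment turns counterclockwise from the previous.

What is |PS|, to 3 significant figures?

10.7

E is at the origin; EP runs at -162.6° with length 19.0, so P = (-18.1, -5.68). The perpendicularity gives PD at right angles to EP, so PD runs at -72.6°; with |PD| = 17.3, D = (-13.0, -22.2). PD ⟂ DZ, so DZ runs at 17.4°; with |DZ| = 9.6, Z = (-3.80, -19.3). ∠DZJ = 43.2° gives ZJ at 154° from the x-axis; with |ZJ| = 29.2, J = (-30.1, -6.61). The perpendicularity gives JU at right angles to ZJ, so JU runs at -116°; with |JU| = 18.4, U = (-38.1, -23.2). ∠JUS = 44.9° gives US at 19.3° from the x-axis; with |US| = 28.6, S = (-11.1, -13.7). Then |PS| = |S − P| = 10.7.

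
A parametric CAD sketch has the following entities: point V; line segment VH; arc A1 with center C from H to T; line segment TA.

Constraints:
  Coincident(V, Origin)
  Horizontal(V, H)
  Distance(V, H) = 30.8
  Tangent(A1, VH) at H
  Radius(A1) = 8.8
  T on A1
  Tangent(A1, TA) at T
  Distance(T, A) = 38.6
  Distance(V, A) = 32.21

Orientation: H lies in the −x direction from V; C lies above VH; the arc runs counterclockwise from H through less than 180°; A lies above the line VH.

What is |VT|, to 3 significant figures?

24.3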